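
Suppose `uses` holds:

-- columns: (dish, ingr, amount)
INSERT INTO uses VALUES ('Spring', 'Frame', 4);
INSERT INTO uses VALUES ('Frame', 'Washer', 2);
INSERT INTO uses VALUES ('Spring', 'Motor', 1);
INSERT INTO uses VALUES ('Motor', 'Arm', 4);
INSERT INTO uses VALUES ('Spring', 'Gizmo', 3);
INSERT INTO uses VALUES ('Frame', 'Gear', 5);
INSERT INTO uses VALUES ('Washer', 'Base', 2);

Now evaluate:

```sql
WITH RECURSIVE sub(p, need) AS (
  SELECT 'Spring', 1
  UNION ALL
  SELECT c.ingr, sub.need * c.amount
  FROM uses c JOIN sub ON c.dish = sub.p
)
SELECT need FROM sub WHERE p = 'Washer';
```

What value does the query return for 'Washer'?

Base: (Spring, need=1).
Iteration 1: components of {Spring} -> Frame = 1*4 = 4, Gizmo = 1*3 = 3, Motor = 1*1 = 1.
Iteration 2: components of {Frame,Gizmo,Motor} -> Arm = 1*4 = 4, Gear = 4*5 = 20, Washer = 4*2 = 8.
Iteration 3: components of {Arm,Gear,Washer} -> Base = 8*2 = 16.
Iteration 4: no further components; recursion stops.

8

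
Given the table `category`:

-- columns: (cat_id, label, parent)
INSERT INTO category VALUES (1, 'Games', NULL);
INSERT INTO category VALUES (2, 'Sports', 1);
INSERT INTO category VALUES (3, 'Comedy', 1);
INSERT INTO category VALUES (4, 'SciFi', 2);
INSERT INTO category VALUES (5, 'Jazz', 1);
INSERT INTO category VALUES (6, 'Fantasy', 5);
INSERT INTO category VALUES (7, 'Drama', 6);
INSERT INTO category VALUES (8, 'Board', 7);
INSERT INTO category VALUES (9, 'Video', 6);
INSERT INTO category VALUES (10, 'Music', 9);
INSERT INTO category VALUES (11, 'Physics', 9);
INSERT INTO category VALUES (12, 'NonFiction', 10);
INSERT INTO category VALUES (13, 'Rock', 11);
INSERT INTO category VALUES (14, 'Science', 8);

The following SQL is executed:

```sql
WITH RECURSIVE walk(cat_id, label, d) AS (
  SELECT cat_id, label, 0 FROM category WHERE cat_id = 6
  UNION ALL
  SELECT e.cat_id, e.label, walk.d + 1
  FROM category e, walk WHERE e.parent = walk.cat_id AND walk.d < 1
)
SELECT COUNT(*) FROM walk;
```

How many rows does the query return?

Base: cat_id=6 (Fantasy) at d 0.
Iteration 1: rows with parent in {6} -> Drama (id 7, d 1), Video (id 9, d 1).
Iteration 2: d < 1 fails for all current rows; recursion stops.
Total rows emitted: 3.

3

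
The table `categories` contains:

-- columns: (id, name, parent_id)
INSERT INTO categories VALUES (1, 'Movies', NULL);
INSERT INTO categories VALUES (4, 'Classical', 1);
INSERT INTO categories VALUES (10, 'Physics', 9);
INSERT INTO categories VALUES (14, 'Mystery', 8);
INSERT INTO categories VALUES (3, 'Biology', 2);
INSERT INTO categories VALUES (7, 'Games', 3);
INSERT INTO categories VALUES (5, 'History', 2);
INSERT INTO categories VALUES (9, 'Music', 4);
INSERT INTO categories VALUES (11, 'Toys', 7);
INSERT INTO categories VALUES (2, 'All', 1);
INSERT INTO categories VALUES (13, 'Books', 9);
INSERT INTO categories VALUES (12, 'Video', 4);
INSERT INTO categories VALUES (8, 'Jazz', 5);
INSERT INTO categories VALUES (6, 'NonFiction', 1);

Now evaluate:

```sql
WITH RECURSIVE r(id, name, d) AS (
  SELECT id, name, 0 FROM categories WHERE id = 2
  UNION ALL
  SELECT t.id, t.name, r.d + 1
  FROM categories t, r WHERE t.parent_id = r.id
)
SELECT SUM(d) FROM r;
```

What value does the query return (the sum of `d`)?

12

Base: id=2 (All) at d 0.
Iteration 1: rows with parent_id in {2} -> Biology (id 3, d 1), History (id 5, d 1).
Iteration 2: rows with parent_id in {3,5} -> Games (id 7, d 2), Jazz (id 8, d 2).
Iteration 3: rows with parent_id in {7,8} -> Toys (id 11, d 3), Mystery (id 14, d 3).
Iteration 4: no rows with parent_id in {11,14}; recursion stops.
SUM(d) = 0 + 1 + 1 + 2 + 2 + 3 + 3 = 12.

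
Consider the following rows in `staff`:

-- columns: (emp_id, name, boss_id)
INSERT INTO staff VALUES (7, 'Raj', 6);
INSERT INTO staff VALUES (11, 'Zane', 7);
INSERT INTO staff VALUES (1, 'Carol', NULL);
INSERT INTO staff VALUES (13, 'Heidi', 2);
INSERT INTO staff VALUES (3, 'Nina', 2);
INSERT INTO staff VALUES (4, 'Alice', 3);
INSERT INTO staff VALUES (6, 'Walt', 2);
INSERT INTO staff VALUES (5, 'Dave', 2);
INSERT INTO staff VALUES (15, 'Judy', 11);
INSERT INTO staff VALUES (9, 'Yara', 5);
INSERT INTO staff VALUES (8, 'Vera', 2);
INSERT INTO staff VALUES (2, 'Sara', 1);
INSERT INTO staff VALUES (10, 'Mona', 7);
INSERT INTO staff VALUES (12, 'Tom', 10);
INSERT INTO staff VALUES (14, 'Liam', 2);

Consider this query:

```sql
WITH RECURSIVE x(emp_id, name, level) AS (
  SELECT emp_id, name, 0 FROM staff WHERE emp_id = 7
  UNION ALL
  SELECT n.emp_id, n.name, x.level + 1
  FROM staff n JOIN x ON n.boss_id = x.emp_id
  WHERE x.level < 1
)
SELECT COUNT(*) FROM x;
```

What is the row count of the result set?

3

Base: emp_id=7 (Raj) at level 0.
Iteration 1: rows with boss_id in {7} -> Mona (id 10, level 1), Zane (id 11, level 1).
Iteration 2: level < 1 fails for all current rows; recursion stops.
Total rows emitted: 3.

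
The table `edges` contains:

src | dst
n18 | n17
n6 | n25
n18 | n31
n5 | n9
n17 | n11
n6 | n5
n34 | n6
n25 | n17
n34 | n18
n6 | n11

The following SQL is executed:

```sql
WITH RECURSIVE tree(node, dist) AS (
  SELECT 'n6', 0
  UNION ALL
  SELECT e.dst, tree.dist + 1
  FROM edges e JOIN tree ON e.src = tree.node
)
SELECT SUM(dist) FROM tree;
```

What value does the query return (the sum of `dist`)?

10

Base: (n6, dist=0).
Iteration 1: edges from {n6} -> (n11, dist=1), (n25, dist=1), (n5, dist=1).
Iteration 2: edges from {n11,n25,n5} -> (n17, dist=2), (n9, dist=2).
Iteration 3: edges from {n17,n9} -> (n11, dist=3).
Iteration 4: no outgoing edges from {n11}; recursion stops.
SUM(dist) = 0 + 1 + 1 + 1 + 2 + 2 + 3 = 10.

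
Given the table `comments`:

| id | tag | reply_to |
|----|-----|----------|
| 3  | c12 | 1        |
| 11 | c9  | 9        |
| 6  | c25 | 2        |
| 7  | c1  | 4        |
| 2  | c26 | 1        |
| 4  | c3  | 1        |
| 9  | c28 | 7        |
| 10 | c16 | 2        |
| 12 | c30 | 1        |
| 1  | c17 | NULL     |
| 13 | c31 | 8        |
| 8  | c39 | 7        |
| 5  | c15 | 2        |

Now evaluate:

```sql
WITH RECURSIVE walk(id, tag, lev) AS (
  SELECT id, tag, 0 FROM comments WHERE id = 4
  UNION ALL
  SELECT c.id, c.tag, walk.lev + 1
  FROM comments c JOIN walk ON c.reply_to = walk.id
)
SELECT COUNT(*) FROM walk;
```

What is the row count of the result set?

6

Base: id=4 (c3) at lev 0.
Iteration 1: rows with reply_to in {4} -> c1 (id 7, lev 1).
Iteration 2: rows with reply_to in {7} -> c39 (id 8, lev 2), c28 (id 9, lev 2).
Iteration 3: rows with reply_to in {8,9} -> c9 (id 11, lev 3), c31 (id 13, lev 3).
Iteration 4: no rows with reply_to in {11,13}; recursion stops.
Total rows emitted: 6.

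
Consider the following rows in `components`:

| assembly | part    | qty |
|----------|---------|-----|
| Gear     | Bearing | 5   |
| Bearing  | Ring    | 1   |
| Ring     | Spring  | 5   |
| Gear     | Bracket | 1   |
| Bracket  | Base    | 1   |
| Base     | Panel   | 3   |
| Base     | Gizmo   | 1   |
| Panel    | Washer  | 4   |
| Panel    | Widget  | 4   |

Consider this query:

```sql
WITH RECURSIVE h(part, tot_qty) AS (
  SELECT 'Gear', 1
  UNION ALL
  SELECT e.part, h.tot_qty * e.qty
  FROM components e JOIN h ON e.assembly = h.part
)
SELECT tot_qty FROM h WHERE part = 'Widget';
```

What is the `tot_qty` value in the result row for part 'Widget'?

Base: (Gear, tot_qty=1).
Iteration 1: components of {Gear} -> Bearing = 1*5 = 5, Bracket = 1*1 = 1.
Iteration 2: components of {Bearing,Bracket} -> Base = 1*1 = 1, Ring = 5*1 = 5.
Iteration 3: components of {Base,Ring} -> Gizmo = 1*1 = 1, Panel = 1*3 = 3, Spring = 5*5 = 25.
Iteration 4: components of {Gizmo,Panel,Spring} -> Washer = 3*4 = 12, Widget = 3*4 = 12.
Iteration 5: no further components; recursion stops.

12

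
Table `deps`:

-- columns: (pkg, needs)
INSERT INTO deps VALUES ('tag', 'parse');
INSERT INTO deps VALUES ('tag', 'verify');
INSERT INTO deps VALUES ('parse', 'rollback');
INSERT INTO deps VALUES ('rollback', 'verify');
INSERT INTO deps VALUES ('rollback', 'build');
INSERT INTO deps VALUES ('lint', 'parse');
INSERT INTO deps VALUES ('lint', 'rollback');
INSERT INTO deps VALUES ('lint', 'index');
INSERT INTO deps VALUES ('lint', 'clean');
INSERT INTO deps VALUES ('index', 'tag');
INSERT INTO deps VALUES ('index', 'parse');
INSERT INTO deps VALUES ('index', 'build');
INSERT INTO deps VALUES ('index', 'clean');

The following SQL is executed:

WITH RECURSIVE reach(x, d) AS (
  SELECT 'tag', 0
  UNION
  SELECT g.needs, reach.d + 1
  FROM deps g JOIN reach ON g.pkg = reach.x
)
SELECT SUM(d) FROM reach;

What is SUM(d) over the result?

10

Base: (tag, d=0).
Iteration 1: edges from {tag} -> (parse, d=1), (verify, d=1).
Iteration 2: edges from {parse,verify} -> (rollback, d=2).
Iteration 3: edges from {rollback} -> (build, d=3), (verify, d=3).
Iteration 4: no outgoing edges from {build,verify}; recursion stops.
SUM(d) = 0 + 1 + 1 + 2 + 3 + 3 = 10.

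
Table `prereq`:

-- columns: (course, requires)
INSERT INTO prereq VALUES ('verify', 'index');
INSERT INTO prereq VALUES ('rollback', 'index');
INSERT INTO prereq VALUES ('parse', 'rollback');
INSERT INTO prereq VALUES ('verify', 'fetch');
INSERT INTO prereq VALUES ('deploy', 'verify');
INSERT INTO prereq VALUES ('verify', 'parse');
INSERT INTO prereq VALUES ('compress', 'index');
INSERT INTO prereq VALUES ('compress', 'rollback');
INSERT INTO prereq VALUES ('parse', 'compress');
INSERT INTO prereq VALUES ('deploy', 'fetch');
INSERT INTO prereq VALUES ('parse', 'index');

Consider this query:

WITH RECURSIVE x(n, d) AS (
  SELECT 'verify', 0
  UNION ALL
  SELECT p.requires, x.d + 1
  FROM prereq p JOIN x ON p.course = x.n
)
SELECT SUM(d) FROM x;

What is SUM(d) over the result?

22

Base: (verify, d=0).
Iteration 1: edges from {verify} -> (fetch, d=1), (index, d=1), (parse, d=1).
Iteration 2: edges from {fetch,index,parse} -> (compress, d=2), (index, d=2), (rollback, d=2).
Iteration 3: edges from {compress,index,rollback} -> (index, d=3) x2, (rollback, d=3). [UNION ALL keeps all 3 new rows, including repeats]
Iteration 4: edges from {index,rollback} -> (index, d=4).
Iteration 5: no outgoing edges from {index}; recursion stops.
SUM(d) = 0 + 1 + 1 + 1 + 2 + 2 + 2 + 3 + 3 + 3 + 4 = 22.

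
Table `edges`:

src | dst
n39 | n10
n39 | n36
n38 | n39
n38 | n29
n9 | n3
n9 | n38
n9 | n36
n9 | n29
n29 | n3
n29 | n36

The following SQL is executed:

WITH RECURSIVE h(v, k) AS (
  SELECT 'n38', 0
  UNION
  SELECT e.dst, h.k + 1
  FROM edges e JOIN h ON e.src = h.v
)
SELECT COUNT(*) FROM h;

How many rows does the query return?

Base: (n38, k=0).
Iteration 1: edges from {n38} -> (n29, k=1), (n39, k=1).
Iteration 2: edges from {n29,n39} -> (n10, k=2), (n3, k=2), (n36, k=2). [UNION drops 1 duplicate row(s)]
Iteration 3: no outgoing edges from {n10,n3,n36}; recursion stops.
Total rows emitted: 6.

6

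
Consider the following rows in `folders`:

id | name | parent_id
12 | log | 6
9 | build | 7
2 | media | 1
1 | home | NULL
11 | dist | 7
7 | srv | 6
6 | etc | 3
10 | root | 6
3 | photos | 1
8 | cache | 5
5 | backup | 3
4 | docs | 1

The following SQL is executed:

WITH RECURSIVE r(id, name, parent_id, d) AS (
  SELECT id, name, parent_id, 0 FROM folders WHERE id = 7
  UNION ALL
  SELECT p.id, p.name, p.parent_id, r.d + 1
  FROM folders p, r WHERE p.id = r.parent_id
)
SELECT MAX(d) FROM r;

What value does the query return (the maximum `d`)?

3

Base: id=7 (srv), parent_id=6, d 0.
Iteration 1: join on id=6 -> etc (id 6, parent_id=3, d 1).
Iteration 2: join on id=3 -> photos (id 3, parent_id=1, d 2).
Iteration 3: join on id=1 -> home (id 1, parent_id=NULL, d 3).
Iteration 4: parent_id is NULL; no match; recursion stops.
d values: 0, 1, 2, 3; the maximum is 3.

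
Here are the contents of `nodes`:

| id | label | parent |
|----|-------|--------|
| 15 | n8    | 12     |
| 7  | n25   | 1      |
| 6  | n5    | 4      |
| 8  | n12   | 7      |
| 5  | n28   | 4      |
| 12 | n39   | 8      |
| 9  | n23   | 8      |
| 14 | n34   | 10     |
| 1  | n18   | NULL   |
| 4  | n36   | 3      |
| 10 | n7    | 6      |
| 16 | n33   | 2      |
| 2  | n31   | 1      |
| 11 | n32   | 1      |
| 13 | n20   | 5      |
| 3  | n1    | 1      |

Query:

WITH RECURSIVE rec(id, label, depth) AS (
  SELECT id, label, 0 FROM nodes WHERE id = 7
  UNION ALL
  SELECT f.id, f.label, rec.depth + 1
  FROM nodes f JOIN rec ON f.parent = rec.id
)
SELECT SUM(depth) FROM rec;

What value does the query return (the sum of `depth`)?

Base: id=7 (n25) at depth 0.
Iteration 1: rows with parent in {7} -> n12 (id 8, depth 1).
Iteration 2: rows with parent in {8} -> n23 (id 9, depth 2), n39 (id 12, depth 2).
Iteration 3: rows with parent in {9,12} -> n8 (id 15, depth 3).
Iteration 4: no rows with parent in {15}; recursion stops.
SUM(depth) = 0 + 1 + 2 + 2 + 3 = 8.

8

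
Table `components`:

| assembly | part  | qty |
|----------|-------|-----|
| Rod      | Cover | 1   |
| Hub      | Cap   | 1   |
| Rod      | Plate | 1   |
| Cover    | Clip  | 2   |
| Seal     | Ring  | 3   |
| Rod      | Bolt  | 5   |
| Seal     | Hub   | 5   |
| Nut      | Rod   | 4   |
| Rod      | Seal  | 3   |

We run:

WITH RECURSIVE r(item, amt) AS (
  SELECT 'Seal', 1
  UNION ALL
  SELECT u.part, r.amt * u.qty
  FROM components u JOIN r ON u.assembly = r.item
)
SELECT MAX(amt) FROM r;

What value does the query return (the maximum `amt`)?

5

Base: (Seal, amt=1).
Iteration 1: components of {Seal} -> Hub = 1*5 = 5, Ring = 1*3 = 3.
Iteration 2: components of {Hub,Ring} -> Cap = 5*1 = 5.
Iteration 3: no further components; recursion stops.
amt values: 1, 3, 5, 5; the maximum is 5.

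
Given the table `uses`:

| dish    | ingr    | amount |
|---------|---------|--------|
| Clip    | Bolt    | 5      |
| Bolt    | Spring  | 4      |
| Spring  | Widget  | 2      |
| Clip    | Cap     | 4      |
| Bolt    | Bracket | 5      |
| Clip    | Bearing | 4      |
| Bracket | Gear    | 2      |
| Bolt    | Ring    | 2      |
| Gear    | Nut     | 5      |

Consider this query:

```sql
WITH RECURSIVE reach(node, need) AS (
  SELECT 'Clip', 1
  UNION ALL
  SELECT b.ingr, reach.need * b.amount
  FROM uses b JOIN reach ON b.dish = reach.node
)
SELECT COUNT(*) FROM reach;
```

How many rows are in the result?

Base: (Clip, need=1).
Iteration 1: components of {Clip} -> Bearing = 1*4 = 4, Bolt = 1*5 = 5, Cap = 1*4 = 4.
Iteration 2: components of {Bearing,Bolt,Cap} -> Bracket = 5*5 = 25, Ring = 5*2 = 10, Spring = 5*4 = 20.
Iteration 3: components of {Bracket,Ring,Spring} -> Gear = 25*2 = 50, Widget = 20*2 = 40.
Iteration 4: components of {Gear,Widget} -> Nut = 50*5 = 250.
Iteration 5: no further components; recursion stops.
Total rows emitted: 10.

10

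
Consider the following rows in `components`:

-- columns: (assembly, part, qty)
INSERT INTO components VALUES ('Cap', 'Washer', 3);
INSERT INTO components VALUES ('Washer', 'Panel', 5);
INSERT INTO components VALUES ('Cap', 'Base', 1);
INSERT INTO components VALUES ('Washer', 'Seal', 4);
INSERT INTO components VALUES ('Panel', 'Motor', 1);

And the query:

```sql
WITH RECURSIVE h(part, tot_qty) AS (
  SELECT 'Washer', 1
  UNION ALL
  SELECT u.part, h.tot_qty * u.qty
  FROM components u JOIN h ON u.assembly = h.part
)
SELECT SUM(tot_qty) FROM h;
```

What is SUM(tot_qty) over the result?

Base: (Washer, tot_qty=1).
Iteration 1: components of {Washer} -> Panel = 1*5 = 5, Seal = 1*4 = 4.
Iteration 2: components of {Panel,Seal} -> Motor = 5*1 = 5.
Iteration 3: no further components; recursion stops.
SUM(tot_qty) = 1 + 5 + 4 + 5 = 15.

15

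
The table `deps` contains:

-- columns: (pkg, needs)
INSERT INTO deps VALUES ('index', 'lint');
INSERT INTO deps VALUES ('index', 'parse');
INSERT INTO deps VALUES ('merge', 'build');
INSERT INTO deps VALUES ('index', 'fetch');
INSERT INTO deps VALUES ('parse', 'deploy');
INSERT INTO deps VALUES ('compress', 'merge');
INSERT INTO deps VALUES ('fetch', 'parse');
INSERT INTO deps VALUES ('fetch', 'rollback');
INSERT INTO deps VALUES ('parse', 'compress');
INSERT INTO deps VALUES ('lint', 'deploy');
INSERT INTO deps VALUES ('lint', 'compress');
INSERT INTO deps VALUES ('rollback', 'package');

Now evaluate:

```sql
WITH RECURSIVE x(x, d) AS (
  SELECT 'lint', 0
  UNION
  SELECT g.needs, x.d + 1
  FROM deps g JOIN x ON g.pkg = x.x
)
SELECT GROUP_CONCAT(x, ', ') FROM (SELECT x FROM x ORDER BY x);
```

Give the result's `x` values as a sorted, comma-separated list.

build, compress, deploy, lint, merge

Base: (lint, d=0).
Iteration 1: edges from {lint} -> (compress, d=1), (deploy, d=1).
Iteration 2: edges from {compress,deploy} -> (merge, d=2).
Iteration 3: edges from {merge} -> (build, d=3).
Iteration 4: no outgoing edges from {build}; recursion stops.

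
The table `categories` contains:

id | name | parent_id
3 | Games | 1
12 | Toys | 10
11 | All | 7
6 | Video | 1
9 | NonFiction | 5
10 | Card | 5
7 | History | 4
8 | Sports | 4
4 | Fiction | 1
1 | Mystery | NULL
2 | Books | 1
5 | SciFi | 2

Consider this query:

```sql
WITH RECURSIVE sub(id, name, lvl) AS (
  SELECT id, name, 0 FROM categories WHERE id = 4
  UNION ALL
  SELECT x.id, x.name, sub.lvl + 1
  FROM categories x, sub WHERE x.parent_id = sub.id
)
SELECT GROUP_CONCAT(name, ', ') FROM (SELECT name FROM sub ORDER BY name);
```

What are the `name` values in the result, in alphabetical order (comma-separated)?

Base: id=4 (Fiction) at lvl 0.
Iteration 1: rows with parent_id in {4} -> History (id 7, lvl 1), Sports (id 8, lvl 1).
Iteration 2: rows with parent_id in {7,8} -> All (id 11, lvl 2).
Iteration 3: no rows with parent_id in {11}; recursion stops.

All, Fiction, History, Sports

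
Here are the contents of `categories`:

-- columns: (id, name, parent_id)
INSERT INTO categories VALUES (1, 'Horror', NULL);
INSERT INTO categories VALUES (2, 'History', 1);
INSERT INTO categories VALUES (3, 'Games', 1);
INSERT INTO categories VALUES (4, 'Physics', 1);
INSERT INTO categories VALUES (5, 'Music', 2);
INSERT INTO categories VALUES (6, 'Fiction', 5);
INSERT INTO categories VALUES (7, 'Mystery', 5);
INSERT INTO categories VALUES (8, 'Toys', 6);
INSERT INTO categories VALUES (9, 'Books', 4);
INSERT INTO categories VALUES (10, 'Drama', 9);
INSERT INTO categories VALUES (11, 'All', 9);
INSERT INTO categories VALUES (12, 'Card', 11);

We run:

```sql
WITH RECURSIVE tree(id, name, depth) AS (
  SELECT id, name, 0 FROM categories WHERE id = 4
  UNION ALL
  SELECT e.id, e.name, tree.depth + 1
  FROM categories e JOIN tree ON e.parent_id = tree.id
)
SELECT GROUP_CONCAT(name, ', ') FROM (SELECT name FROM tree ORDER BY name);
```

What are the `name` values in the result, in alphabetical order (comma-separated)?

All, Books, Card, Drama, Physics

Base: id=4 (Physics) at depth 0.
Iteration 1: rows with parent_id in {4} -> Books (id 9, depth 1).
Iteration 2: rows with parent_id in {9} -> Drama (id 10, depth 2), All (id 11, depth 2).
Iteration 3: rows with parent_id in {10,11} -> Card (id 12, depth 3).
Iteration 4: no rows with parent_id in {12}; recursion stops.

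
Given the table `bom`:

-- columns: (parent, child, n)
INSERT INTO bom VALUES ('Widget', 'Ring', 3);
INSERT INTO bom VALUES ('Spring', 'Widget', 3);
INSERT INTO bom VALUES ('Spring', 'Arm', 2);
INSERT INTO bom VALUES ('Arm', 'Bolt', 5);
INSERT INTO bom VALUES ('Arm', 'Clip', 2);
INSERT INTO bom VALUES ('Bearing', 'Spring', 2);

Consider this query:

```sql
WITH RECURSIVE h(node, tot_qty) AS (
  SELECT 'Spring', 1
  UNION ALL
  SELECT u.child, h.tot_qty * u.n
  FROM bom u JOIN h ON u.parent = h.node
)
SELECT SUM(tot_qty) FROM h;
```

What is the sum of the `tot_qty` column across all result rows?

29

Base: (Spring, tot_qty=1).
Iteration 1: components of {Spring} -> Arm = 1*2 = 2, Widget = 1*3 = 3.
Iteration 2: components of {Arm,Widget} -> Bolt = 2*5 = 10, Clip = 2*2 = 4, Ring = 3*3 = 9.
Iteration 3: no further components; recursion stops.
SUM(tot_qty) = 1 + 2 + 3 + 10 + 4 + 9 = 29.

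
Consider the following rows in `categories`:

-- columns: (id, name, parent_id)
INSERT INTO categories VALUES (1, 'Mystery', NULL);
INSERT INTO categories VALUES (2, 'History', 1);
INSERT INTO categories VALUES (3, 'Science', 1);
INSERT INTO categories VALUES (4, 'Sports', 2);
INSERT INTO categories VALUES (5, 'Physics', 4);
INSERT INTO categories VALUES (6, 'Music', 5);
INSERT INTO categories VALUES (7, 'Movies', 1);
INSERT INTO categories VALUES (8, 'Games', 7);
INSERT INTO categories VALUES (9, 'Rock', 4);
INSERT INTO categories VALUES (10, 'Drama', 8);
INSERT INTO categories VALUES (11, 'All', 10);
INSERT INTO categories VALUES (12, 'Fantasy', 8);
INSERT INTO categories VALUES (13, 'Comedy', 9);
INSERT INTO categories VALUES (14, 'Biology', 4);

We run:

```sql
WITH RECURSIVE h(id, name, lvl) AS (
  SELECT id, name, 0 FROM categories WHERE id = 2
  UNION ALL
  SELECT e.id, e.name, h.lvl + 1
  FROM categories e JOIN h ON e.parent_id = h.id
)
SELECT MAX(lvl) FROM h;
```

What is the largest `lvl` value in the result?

3

Base: id=2 (History) at lvl 0.
Iteration 1: rows with parent_id in {2} -> Sports (id 4, lvl 1).
Iteration 2: rows with parent_id in {4} -> Physics (id 5, lvl 2), Rock (id 9, lvl 2), Biology (id 14, lvl 2).
Iteration 3: rows with parent_id in {5,9,14} -> Music (id 6, lvl 3), Comedy (id 13, lvl 3).
Iteration 4: no rows with parent_id in {6,13}; recursion stops.
lvl values: 0, 1, 2, 2, 2, 3, 3; the maximum is 3.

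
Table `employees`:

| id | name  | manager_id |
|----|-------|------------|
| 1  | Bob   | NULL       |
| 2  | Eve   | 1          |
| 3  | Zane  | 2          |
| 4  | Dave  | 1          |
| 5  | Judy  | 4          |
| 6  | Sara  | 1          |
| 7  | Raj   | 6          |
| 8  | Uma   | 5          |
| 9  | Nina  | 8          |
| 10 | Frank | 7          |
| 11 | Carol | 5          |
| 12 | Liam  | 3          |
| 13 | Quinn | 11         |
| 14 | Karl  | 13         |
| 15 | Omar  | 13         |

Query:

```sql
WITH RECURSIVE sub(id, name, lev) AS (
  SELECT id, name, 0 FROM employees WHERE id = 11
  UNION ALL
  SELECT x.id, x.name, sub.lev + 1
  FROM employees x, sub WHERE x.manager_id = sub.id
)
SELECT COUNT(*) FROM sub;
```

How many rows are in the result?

4

Base: id=11 (Carol) at lev 0.
Iteration 1: rows with manager_id in {11} -> Quinn (id 13, lev 1).
Iteration 2: rows with manager_id in {13} -> Karl (id 14, lev 2), Omar (id 15, lev 2).
Iteration 3: no rows with manager_id in {14,15}; recursion stops.
Total rows emitted: 4.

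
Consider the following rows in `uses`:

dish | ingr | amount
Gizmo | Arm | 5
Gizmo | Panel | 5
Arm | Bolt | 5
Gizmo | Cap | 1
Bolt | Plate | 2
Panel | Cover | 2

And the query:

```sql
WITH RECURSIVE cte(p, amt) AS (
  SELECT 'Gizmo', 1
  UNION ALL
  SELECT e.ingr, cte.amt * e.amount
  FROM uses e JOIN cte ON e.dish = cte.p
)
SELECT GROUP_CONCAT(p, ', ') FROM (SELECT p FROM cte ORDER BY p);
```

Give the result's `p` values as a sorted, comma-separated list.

Base: (Gizmo, amt=1).
Iteration 1: components of {Gizmo} -> Arm = 1*5 = 5, Cap = 1*1 = 1, Panel = 1*5 = 5.
Iteration 2: components of {Arm,Cap,Panel} -> Bolt = 5*5 = 25, Cover = 5*2 = 10.
Iteration 3: components of {Bolt,Cover} -> Plate = 25*2 = 50.
Iteration 4: no further components; recursion stops.

Arm, Bolt, Cap, Cover, Gizmo, Panel, Plate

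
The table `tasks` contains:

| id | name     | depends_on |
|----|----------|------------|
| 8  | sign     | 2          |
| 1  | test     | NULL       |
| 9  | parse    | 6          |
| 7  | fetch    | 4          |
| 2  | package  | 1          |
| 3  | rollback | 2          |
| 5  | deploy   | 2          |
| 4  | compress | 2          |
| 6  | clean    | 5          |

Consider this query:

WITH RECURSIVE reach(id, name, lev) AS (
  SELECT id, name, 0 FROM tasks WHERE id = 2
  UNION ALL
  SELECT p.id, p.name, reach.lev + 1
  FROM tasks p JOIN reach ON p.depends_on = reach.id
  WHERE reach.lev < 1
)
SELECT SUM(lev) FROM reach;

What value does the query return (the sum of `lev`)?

4

Base: id=2 (package) at lev 0.
Iteration 1: rows with depends_on in {2} -> rollback (id 3, lev 1), compress (id 4, lev 1), deploy (id 5, lev 1), sign (id 8, lev 1).
Iteration 2: lev < 1 fails for all current rows; recursion stops.
SUM(lev) = 0 + 1 + 1 + 1 + 1 = 4.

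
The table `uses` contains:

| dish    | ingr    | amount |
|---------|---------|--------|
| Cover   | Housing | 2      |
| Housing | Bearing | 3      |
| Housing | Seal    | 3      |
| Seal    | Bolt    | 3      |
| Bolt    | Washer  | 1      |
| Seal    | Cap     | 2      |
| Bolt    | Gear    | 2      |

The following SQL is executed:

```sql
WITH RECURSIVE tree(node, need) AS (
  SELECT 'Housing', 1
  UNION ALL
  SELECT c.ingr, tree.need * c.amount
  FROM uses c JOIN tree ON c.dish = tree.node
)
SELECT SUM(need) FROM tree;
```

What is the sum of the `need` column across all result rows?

49

Base: (Housing, need=1).
Iteration 1: components of {Housing} -> Bearing = 1*3 = 3, Seal = 1*3 = 3.
Iteration 2: components of {Bearing,Seal} -> Bolt = 3*3 = 9, Cap = 3*2 = 6.
Iteration 3: components of {Bolt,Cap} -> Gear = 9*2 = 18, Washer = 9*1 = 9.
Iteration 4: no further components; recursion stops.
SUM(need) = 1 + 3 + 3 + 9 + 6 + 9 + 18 = 49.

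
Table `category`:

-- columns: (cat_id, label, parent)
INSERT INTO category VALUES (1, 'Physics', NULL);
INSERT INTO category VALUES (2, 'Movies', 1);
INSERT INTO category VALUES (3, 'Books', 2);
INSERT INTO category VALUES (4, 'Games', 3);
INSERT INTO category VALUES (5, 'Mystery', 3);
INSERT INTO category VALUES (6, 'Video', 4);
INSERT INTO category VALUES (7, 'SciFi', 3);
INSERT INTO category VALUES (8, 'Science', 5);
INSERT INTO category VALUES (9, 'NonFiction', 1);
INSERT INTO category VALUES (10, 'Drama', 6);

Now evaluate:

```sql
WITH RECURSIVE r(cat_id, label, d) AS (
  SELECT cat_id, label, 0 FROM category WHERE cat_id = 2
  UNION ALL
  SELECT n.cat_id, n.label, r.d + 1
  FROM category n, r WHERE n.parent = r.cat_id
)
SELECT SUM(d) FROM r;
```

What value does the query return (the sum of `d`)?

Base: cat_id=2 (Movies) at d 0.
Iteration 1: rows with parent in {2} -> Books (id 3, d 1).
Iteration 2: rows with parent in {3} -> Games (id 4, d 2), Mystery (id 5, d 2), SciFi (id 7, d 2).
Iteration 3: rows with parent in {4,5,7} -> Video (id 6, d 3), Science (id 8, d 3).
Iteration 4: rows with parent in {6,8} -> Drama (id 10, d 4).
Iteration 5: no rows with parent in {10}; recursion stops.
SUM(d) = 0 + 1 + 2 + 2 + 2 + 3 + 3 + 4 = 17.

17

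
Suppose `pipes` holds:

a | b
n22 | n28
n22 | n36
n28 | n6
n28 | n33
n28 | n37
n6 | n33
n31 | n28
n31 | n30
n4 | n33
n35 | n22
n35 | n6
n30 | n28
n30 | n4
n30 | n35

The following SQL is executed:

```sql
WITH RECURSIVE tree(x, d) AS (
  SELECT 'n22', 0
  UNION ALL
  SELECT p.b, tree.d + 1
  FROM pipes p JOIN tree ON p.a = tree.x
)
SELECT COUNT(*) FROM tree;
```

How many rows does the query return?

Base: (n22, d=0).
Iteration 1: edges from {n22} -> (n28, d=1), (n36, d=1).
Iteration 2: edges from {n28,n36} -> (n33, d=2), (n37, d=2), (n6, d=2).
Iteration 3: edges from {n33,n37,n6} -> (n33, d=3).
Iteration 4: no outgoing edges from {n33}; recursion stops.
Total rows emitted: 7.

7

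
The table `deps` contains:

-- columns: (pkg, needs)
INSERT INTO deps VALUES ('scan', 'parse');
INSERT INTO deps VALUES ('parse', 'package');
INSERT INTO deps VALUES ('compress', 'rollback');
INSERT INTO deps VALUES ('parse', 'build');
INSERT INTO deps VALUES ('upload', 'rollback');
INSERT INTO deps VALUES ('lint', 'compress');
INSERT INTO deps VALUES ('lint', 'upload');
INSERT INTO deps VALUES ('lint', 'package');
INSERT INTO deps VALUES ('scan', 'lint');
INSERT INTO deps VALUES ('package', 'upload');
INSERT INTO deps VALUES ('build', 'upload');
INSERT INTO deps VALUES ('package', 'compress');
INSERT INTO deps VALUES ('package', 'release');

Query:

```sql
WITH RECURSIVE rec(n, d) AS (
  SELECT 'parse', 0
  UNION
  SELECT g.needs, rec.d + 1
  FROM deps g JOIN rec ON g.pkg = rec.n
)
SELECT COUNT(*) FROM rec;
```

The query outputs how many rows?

Base: (parse, d=0).
Iteration 1: edges from {parse} -> (build, d=1), (package, d=1).
Iteration 2: edges from {build,package} -> (compress, d=2), (release, d=2), (upload, d=2). [UNION drops 1 duplicate row(s)]
Iteration 3: edges from {compress,release,upload} -> (rollback, d=3). [UNION drops 1 duplicate row(s)]
Iteration 4: no outgoing edges from {rollback}; recursion stops.
Total rows emitted: 7.

7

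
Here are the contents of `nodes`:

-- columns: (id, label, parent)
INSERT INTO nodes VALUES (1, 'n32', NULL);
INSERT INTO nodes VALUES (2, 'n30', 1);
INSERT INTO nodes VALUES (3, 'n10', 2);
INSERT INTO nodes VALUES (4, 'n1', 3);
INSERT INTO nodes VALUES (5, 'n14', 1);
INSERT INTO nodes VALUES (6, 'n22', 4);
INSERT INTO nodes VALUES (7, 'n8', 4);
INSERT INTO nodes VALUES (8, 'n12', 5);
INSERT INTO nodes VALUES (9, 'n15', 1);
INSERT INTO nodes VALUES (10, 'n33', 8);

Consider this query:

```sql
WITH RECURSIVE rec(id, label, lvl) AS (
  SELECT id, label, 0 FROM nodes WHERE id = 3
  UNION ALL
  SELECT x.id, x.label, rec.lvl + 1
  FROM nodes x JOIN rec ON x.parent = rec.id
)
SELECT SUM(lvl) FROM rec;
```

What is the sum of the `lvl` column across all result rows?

Base: id=3 (n10) at lvl 0.
Iteration 1: rows with parent in {3} -> n1 (id 4, lvl 1).
Iteration 2: rows with parent in {4} -> n22 (id 6, lvl 2), n8 (id 7, lvl 2).
Iteration 3: no rows with parent in {6,7}; recursion stops.
SUM(lvl) = 0 + 1 + 2 + 2 = 5.

5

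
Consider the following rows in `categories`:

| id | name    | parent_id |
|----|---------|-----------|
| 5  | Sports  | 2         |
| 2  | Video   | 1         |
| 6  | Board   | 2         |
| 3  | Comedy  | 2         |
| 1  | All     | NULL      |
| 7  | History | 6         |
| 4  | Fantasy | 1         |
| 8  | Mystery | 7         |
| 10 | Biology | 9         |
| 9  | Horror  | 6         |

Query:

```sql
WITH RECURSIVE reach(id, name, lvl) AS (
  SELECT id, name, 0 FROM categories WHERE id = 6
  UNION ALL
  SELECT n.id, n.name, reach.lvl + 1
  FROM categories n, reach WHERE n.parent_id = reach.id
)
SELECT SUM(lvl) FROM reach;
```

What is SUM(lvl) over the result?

Base: id=6 (Board) at lvl 0.
Iteration 1: rows with parent_id in {6} -> History (id 7, lvl 1), Horror (id 9, lvl 1).
Iteration 2: rows with parent_id in {7,9} -> Mystery (id 8, lvl 2), Biology (id 10, lvl 2).
Iteration 3: no rows with parent_id in {8,10}; recursion stops.
SUM(lvl) = 0 + 1 + 1 + 2 + 2 = 6.

6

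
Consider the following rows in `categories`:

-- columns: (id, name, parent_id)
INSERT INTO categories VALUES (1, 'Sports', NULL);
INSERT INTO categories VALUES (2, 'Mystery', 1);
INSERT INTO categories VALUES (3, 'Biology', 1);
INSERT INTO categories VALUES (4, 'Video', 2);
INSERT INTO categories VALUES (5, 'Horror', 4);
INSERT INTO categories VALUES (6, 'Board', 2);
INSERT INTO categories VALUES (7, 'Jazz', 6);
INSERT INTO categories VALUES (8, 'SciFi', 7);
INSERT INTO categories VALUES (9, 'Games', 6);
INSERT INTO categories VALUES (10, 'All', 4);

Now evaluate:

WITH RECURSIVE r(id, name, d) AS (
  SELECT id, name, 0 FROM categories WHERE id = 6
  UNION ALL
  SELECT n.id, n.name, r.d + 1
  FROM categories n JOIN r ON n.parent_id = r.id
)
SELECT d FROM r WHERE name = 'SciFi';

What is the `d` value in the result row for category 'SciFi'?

Base: id=6 (Board) at d 0.
Iteration 1: rows with parent_id in {6} -> Jazz (id 7, d 1), Games (id 9, d 1).
Iteration 2: rows with parent_id in {7,9} -> SciFi (id 8, d 2).
Iteration 3: no rows with parent_id in {8}; recursion stops.

2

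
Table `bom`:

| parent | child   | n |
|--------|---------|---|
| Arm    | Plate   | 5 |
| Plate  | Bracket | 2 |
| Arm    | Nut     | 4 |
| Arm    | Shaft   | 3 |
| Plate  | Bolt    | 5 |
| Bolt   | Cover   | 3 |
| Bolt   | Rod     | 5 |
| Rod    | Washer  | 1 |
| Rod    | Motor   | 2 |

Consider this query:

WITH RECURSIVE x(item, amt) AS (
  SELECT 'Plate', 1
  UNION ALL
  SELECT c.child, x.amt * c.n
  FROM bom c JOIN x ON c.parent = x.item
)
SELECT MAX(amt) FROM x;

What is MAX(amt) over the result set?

50

Base: (Plate, amt=1).
Iteration 1: components of {Plate} -> Bolt = 1*5 = 5, Bracket = 1*2 = 2.
Iteration 2: components of {Bolt,Bracket} -> Cover = 5*3 = 15, Rod = 5*5 = 25.
Iteration 3: components of {Cover,Rod} -> Motor = 25*2 = 50, Washer = 25*1 = 25.
Iteration 4: no further components; recursion stops.
amt values: 1, 2, 5, 15, 25, 25, 50; the maximum is 50.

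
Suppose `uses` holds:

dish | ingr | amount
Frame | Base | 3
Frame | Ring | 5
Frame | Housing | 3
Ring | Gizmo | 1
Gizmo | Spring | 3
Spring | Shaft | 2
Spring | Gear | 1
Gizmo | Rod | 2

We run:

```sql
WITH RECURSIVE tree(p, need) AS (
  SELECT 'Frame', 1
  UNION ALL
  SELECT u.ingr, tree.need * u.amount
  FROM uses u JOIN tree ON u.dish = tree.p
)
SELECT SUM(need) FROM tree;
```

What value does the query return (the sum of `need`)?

87

Base: (Frame, need=1).
Iteration 1: components of {Frame} -> Base = 1*3 = 3, Housing = 1*3 = 3, Ring = 1*5 = 5.
Iteration 2: components of {Base,Housing,Ring} -> Gizmo = 5*1 = 5.
Iteration 3: components of {Gizmo} -> Rod = 5*2 = 10, Spring = 5*3 = 15.
Iteration 4: components of {Rod,Spring} -> Gear = 15*1 = 15, Shaft = 15*2 = 30.
Iteration 5: no further components; recursion stops.
SUM(need) = 1 + 3 + 5 + 3 + 5 + 15 + 10 + 30 + 15 = 87.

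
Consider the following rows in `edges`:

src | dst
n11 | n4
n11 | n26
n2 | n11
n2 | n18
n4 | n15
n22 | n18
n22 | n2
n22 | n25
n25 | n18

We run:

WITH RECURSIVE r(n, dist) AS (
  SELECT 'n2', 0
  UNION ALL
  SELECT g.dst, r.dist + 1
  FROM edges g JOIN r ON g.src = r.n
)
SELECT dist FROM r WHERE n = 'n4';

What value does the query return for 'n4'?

2

Base: (n2, dist=0).
Iteration 1: edges from {n2} -> (n11, dist=1), (n18, dist=1).
Iteration 2: edges from {n11,n18} -> (n26, dist=2), (n4, dist=2).
Iteration 3: edges from {n26,n4} -> (n15, dist=3).
Iteration 4: no outgoing edges from {n15}; recursion stops.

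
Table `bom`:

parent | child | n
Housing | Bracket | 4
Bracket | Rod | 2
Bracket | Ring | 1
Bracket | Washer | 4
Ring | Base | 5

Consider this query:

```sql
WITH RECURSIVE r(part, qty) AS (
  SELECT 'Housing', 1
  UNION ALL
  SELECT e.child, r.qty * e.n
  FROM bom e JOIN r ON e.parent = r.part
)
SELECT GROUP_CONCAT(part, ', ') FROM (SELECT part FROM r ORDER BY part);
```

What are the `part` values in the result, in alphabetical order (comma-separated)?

Base: (Housing, qty=1).
Iteration 1: components of {Housing} -> Bracket = 1*4 = 4.
Iteration 2: components of {Bracket} -> Ring = 4*1 = 4, Rod = 4*2 = 8, Washer = 4*4 = 16.
Iteration 3: components of {Ring,Rod,Washer} -> Base = 4*5 = 20.
Iteration 4: no further components; recursion stops.

Base, Bracket, Housing, Ring, Rod, Washer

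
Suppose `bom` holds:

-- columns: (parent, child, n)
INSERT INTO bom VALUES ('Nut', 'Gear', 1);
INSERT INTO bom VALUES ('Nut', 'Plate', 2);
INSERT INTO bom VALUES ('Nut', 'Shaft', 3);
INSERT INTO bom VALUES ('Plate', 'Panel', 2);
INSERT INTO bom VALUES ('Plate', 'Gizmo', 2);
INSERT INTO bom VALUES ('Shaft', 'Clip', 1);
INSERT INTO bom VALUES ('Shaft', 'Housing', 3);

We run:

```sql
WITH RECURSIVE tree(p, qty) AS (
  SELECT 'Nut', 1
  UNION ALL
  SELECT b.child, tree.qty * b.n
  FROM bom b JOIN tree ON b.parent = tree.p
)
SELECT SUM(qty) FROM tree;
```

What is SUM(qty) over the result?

27

Base: (Nut, qty=1).
Iteration 1: components of {Nut} -> Gear = 1*1 = 1, Plate = 1*2 = 2, Shaft = 1*3 = 3.
Iteration 2: components of {Gear,Plate,Shaft} -> Clip = 3*1 = 3, Gizmo = 2*2 = 4, Housing = 3*3 = 9, Panel = 2*2 = 4.
Iteration 3: no further components; recursion stops.
SUM(qty) = 1 + 1 + 2 + 3 + 4 + 4 + 3 + 9 = 27.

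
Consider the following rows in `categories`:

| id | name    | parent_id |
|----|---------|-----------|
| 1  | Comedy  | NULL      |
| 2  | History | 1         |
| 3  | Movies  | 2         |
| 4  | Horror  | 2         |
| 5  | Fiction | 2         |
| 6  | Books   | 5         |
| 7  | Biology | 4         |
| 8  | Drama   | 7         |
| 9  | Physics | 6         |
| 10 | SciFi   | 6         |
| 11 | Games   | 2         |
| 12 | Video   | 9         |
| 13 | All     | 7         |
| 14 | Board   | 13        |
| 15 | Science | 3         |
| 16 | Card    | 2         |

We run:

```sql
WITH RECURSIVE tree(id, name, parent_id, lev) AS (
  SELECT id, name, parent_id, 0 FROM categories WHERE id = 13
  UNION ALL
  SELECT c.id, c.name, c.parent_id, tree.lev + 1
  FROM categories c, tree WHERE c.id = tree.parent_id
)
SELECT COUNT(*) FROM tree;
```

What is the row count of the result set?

5

Base: id=13 (All), parent_id=7, lev 0.
Iteration 1: join on id=7 -> Biology (id 7, parent_id=4, lev 1).
Iteration 2: join on id=4 -> Horror (id 4, parent_id=2, lev 2).
Iteration 3: join on id=2 -> History (id 2, parent_id=1, lev 3).
Iteration 4: join on id=1 -> Comedy (id 1, parent_id=NULL, lev 4).
Iteration 5: parent_id is NULL; no match; recursion stops.
Total rows emitted: 5.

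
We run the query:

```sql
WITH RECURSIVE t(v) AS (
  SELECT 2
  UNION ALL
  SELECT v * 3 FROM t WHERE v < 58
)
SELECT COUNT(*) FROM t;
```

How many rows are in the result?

5

Base: v=2.
Iteration 1: 2 < 58 holds -> v = 2 * 3 = 6.
Iteration 2: 6 < 58 holds -> v = 6 * 3 = 18.
Iteration 3: 18 < 58 holds -> v = 18 * 3 = 54.
Iteration 4: 54 < 58 holds -> v = 54 * 3 = 162.
Iteration 5: 162 < 58 fails; recursion stops.
Total rows emitted: 5.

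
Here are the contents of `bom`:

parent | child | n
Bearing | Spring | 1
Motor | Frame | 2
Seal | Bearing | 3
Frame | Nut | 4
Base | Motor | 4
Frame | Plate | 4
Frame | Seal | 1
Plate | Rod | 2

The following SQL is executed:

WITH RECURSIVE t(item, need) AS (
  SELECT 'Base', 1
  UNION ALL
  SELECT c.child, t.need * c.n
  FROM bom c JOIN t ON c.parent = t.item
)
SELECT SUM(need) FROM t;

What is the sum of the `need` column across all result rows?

Base: (Base, need=1).
Iteration 1: components of {Base} -> Motor = 1*4 = 4.
Iteration 2: components of {Motor} -> Frame = 4*2 = 8.
Iteration 3: components of {Frame} -> Nut = 8*4 = 32, Plate = 8*4 = 32, Seal = 8*1 = 8.
Iteration 4: components of {Nut,Plate,Seal} -> Bearing = 8*3 = 24, Rod = 32*2 = 64.
Iteration 5: components of {Bearing,Rod} -> Spring = 24*1 = 24.
Iteration 6: no further components; recursion stops.
SUM(need) = 1 + 4 + 8 + 8 + 32 + 32 + 24 + 64 + 24 = 197.

197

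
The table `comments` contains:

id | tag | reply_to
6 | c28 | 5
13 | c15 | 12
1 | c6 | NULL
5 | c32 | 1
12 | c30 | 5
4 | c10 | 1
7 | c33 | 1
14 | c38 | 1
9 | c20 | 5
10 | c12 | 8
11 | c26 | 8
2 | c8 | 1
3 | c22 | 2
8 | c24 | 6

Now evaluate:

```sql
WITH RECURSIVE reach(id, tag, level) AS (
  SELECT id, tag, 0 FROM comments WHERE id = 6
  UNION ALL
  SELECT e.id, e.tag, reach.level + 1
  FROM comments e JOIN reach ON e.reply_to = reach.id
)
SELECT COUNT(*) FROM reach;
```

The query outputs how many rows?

Base: id=6 (c28) at level 0.
Iteration 1: rows with reply_to in {6} -> c24 (id 8, level 1).
Iteration 2: rows with reply_to in {8} -> c12 (id 10, level 2), c26 (id 11, level 2).
Iteration 3: no rows with reply_to in {10,11}; recursion stops.
Total rows emitted: 4.

4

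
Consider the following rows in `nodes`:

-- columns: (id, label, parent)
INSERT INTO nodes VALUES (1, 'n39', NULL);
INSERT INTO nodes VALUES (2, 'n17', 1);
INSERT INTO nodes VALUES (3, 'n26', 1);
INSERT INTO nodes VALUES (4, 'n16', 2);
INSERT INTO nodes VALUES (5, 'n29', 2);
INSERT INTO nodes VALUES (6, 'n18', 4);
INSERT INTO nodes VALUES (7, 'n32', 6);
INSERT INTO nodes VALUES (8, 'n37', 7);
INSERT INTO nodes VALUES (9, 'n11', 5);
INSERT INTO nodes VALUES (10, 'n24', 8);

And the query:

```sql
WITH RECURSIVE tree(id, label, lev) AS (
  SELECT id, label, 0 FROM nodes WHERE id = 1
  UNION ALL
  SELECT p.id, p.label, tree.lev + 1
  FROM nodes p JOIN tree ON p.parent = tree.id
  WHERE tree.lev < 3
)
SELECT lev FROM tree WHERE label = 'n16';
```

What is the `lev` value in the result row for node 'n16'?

2

Base: id=1 (n39) at lev 0.
Iteration 1: rows with parent in {1} -> n17 (id 2, lev 1), n26 (id 3, lev 1).
Iteration 2: rows with parent in {2,3} -> n16 (id 4, lev 2), n29 (id 5, lev 2).
Iteration 3: rows with parent in {4,5} -> n18 (id 6, lev 3), n11 (id 9, lev 3).
Iteration 4: lev < 3 fails for all current rows; recursion stops.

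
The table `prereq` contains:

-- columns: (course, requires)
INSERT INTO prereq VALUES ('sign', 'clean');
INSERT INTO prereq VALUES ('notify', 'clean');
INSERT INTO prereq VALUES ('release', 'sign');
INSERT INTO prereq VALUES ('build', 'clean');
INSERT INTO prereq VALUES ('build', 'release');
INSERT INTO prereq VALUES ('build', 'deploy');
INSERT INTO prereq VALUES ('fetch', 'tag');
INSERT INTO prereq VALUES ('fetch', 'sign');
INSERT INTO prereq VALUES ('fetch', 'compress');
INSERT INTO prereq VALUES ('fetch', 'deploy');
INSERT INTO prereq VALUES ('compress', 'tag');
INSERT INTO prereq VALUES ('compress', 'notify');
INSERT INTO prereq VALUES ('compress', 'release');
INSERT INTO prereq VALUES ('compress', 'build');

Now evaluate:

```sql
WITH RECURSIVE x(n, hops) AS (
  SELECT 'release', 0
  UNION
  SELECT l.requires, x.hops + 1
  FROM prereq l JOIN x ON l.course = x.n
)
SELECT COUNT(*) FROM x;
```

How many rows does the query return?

3

Base: (release, hops=0).
Iteration 1: edges from {release} -> (sign, hops=1).
Iteration 2: edges from {sign} -> (clean, hops=2).
Iteration 3: no outgoing edges from {clean}; recursion stops.
Total rows emitted: 3.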